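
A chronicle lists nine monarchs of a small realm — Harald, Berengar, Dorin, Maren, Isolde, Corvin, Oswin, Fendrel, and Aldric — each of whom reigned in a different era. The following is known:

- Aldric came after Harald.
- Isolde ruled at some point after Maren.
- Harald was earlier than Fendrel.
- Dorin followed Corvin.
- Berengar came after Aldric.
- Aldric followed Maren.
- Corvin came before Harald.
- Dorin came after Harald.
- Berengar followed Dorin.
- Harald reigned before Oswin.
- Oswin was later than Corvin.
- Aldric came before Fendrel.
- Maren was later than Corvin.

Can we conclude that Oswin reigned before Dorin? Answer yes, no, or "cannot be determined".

No chain of stated constraints runs from Oswin to Dorin, and none runs from Dorin to Oswin either.
So the relative order of Oswin and Dorin is not fixed by the given facts.

cannot be determined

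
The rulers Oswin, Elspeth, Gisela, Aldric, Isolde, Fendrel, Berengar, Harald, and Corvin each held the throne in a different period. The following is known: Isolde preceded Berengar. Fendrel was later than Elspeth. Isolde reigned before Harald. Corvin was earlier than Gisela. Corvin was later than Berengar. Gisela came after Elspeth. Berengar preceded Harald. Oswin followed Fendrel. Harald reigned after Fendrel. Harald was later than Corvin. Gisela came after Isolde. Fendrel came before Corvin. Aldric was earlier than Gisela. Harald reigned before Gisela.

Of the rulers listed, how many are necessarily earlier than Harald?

Directly stated before Harald: Berengar, Corvin, Fendrel, and Isolde.
Elspeth reaches Harald via Elspeth → Fendrel → Harald.
No chain forces Aldric (or any of the others) ahead of Harald.
That's Berengar, Corvin, Elspeth, Fendrel, and Isolde — 5 in all.

5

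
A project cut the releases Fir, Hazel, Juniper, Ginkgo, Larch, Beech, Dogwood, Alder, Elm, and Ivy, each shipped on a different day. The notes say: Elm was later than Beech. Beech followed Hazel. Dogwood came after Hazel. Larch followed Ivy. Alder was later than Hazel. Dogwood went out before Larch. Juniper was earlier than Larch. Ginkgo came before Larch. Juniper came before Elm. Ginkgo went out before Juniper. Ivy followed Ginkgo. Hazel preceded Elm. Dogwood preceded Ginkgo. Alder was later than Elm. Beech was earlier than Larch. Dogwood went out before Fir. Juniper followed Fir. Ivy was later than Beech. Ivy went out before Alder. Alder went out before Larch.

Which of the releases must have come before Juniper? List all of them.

Directly stated before Juniper: Fir and Ginkgo.
Dogwood reaches Juniper via Dogwood → Ginkgo → Juniper.
Hazel reaches Juniper via Hazel → Dogwood → Ginkgo → Juniper.
No chain forces Larch (or any of the others) ahead of Juniper.

Dogwood, Fir, Ginkgo, Hazel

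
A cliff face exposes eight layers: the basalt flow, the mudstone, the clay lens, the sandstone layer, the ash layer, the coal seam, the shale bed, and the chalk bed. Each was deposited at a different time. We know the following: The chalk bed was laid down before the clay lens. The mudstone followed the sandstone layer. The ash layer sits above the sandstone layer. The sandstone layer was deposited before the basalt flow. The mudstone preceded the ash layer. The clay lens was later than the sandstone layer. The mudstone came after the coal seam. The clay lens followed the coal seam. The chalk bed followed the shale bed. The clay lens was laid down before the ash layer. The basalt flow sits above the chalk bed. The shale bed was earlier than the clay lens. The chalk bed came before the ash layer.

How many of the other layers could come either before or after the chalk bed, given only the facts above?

3

Forced before the chalk bed: the shale bed; forced after the chalk bed: the ash layer, the basalt flow, and the clay lens.
That leaves the coal seam, the mudstone, and the sandstone layer with no forced order relative to the chalk bed — 3.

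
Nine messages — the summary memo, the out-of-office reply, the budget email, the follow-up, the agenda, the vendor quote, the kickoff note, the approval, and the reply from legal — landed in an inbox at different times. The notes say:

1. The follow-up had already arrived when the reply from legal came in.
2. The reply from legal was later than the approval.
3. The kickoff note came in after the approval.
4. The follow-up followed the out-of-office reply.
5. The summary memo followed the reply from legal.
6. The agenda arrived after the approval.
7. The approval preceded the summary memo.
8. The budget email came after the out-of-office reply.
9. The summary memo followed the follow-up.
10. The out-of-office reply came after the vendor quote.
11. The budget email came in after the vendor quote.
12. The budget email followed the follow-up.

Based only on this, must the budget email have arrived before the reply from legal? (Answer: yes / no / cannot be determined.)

cannot be determined

No chain of stated constraints runs from the budget email to the reply from legal, and none runs from the reply from legal to the budget email either.
So the relative order of the budget email and the reply from legal is not fixed by the given facts.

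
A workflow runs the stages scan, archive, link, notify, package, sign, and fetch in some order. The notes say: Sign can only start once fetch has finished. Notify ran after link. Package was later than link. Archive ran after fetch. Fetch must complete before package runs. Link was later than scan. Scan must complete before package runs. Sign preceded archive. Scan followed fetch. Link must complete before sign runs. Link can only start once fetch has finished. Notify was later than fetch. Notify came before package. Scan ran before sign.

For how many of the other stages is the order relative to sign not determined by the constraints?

Forced before sign: fetch, link, and scan; forced after sign: archive.
That leaves notify and package with no forced order relative to sign — 2.

2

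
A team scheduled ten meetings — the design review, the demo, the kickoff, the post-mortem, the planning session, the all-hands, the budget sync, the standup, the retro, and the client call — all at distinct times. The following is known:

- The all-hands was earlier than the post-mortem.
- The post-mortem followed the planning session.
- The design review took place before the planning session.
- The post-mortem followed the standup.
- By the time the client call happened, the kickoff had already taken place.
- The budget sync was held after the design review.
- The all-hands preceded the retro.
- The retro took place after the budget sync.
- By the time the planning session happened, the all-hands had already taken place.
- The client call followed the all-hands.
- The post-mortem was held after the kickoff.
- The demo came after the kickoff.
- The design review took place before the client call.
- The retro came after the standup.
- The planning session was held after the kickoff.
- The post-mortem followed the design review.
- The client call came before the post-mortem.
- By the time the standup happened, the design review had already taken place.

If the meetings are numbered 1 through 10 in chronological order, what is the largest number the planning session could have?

9

The planning session must come before the post-mortem — 1 meeting forced after it.
Everything else can be placed before the planning session in some valid order, so the planning session can sit as late as position 10 − 1 = 9.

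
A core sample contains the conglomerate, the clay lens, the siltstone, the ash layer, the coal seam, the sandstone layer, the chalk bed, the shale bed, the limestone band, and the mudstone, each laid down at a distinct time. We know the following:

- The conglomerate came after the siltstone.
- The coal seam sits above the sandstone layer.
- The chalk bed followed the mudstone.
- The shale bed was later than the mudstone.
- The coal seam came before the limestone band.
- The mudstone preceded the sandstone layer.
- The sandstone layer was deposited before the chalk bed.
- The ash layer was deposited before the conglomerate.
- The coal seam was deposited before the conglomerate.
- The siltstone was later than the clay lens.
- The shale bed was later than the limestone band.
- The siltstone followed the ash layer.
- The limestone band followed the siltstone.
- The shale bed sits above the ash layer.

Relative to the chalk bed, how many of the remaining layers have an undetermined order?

Forced before the chalk bed: the mudstone and the sandstone layer.
That leaves the ash layer, the clay lens, the coal seam, the conglomerate, the limestone band, the shale bed, and the siltstone with no forced order relative to the chalk bed — 7.

7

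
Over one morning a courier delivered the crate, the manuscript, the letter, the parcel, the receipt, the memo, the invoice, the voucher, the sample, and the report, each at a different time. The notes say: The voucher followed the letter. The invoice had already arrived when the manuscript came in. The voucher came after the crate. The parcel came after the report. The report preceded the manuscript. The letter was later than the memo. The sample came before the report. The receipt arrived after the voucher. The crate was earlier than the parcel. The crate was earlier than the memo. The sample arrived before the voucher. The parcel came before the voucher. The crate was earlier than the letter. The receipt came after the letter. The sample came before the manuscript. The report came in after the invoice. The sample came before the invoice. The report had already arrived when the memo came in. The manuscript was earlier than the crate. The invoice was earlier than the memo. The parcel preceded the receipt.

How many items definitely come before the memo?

Directly stated before the memo: the crate, the invoice, and the report.
The manuscript reaches the memo via the manuscript → the crate → the memo.
The sample reaches the memo via the sample → the report → the memo.
No chain forces the letter (or any of the others) ahead of the memo.
That's the crate, the invoice, the manuscript, the report, and the sample — 5 in all.

5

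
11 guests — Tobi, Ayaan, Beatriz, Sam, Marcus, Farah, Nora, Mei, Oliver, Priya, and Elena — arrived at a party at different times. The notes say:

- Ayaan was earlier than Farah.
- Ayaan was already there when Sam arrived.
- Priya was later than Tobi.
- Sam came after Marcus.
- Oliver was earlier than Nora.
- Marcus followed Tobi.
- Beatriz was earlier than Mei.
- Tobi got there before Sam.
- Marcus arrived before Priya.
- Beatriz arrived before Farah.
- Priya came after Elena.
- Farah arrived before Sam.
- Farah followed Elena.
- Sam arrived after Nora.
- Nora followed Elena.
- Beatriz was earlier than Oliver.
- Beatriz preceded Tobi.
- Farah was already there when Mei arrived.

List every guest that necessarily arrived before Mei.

Ayaan, Beatriz, Elena, Farah

Directly stated before Mei: Beatriz and Farah.
Ayaan reaches Mei via Ayaan → Farah → Mei.
Elena reaches Mei via Elena → Farah → Mei.
No chain forces Priya (or any of the others) ahead of Mei.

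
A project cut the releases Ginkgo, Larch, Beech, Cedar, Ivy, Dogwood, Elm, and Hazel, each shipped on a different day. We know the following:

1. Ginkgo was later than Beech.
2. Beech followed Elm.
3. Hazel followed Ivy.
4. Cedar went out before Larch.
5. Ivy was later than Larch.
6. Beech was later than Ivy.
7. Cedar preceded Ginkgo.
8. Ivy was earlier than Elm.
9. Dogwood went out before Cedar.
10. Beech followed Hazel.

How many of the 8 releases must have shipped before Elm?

Directly stated before Elm: Ivy.
Cedar reaches Elm via Cedar → Larch → Ivy → Elm.
Dogwood reaches Elm via Dogwood → Cedar → Larch → Ivy → Elm.
Larch reaches Elm via Larch → Ivy → Elm.
That's Cedar, Dogwood, Ivy, and Larch — 4 in all.

4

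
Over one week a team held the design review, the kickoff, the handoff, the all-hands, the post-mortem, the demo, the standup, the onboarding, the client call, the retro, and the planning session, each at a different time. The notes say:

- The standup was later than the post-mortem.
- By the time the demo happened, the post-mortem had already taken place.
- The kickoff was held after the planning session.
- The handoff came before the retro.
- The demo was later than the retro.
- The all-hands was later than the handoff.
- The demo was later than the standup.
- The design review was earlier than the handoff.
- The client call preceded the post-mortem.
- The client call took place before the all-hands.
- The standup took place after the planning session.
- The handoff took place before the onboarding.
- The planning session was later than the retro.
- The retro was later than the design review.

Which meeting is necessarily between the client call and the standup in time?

the post-mortem

Tracing the constraints gives the client call → the post-mortem → the standup, so the post-mortem sits after the client call and before the standup.
No other meeting is forced both after the client call and before the standup.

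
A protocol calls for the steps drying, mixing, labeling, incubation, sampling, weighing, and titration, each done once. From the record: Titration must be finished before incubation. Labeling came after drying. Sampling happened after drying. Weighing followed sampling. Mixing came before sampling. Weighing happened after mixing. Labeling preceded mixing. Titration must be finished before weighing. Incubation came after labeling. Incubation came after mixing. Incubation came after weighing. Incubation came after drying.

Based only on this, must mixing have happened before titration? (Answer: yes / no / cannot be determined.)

cannot be determined

No chain of stated constraints runs from mixing to titration, and none runs from titration to mixing either.
So the relative order of mixing and titration is not fixed by the given facts.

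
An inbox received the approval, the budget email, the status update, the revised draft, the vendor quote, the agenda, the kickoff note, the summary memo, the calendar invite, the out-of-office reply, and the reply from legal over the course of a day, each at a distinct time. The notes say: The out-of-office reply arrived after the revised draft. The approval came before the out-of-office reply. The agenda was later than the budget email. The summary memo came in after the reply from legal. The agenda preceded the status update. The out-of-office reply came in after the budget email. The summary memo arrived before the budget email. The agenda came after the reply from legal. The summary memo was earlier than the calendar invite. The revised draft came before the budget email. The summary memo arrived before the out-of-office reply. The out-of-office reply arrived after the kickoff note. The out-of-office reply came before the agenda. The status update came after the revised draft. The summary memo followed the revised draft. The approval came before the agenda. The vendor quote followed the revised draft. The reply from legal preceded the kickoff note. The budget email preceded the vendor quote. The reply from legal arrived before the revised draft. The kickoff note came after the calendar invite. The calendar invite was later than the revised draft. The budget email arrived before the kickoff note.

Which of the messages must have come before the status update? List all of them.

Directly stated before the status update: the agenda and the revised draft.
The approval reaches the status update via the approval → the agenda → the status update.
The budget email reaches the status update via the budget email → the agenda → the status update.
The calendar invite reaches the status update via the calendar invite → the kickoff note → the out-of-office reply → the agenda → the status update.
Likewise the kickoff note, the out-of-office reply, the reply from legal, and the summary memo each reach the status update by chaining the stated constraints.
No chain forces the vendor quote ahead of the status update.

the agenda, the approval, the budget email, the calendar invite, the kickoff note, the out-of-office reply, the reply from legal, the revised draft, the summary memo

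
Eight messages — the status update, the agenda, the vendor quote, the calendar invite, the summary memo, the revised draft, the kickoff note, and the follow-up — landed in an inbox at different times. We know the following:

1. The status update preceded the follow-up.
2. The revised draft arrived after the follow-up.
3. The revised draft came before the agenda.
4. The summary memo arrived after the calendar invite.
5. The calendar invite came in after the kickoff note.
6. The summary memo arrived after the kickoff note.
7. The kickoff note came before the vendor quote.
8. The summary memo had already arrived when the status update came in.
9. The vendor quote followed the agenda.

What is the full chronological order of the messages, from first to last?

the kickoff note, the calendar invite, the summary memo, the status update, the follow-up, the revised draft, the agenda, the vendor quote

The constraints fix every adjacent pair, so only one ordering works:
the kickoff note → the calendar invite → the summary memo → the status update → the follow-up → the revised draft → the agenda → the vendor quote.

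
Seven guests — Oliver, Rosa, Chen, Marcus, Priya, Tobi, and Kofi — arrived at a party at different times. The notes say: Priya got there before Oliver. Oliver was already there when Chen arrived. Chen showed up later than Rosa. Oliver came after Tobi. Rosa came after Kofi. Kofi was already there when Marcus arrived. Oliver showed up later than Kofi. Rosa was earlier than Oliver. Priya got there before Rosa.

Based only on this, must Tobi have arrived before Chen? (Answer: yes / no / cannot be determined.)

Chain the constraints: Tobi → Oliver → Chen. Each link is directly stated, so Tobi comes before Chen.

yes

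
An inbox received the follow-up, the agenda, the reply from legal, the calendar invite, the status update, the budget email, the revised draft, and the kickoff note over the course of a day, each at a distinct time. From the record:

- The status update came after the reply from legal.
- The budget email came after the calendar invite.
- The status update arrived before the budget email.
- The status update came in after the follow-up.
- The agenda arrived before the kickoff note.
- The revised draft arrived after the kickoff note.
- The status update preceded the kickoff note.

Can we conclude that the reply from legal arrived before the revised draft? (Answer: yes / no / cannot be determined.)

Chain the constraints: the reply from legal → the status update → the kickoff note → the revised draft. Each link is directly stated, so the reply from legal comes before the revised draft.

yes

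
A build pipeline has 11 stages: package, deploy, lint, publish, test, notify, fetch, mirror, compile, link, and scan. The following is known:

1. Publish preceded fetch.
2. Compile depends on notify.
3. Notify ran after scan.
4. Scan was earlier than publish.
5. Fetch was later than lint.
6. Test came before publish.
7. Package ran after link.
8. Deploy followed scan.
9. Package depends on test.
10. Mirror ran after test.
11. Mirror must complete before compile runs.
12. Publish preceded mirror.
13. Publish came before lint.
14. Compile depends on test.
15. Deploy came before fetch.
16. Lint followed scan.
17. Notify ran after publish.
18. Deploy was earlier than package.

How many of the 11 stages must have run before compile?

Directly stated before compile: mirror, notify, and test.
Publish reaches compile via publish → notify → compile.
Scan reaches compile via scan → notify → compile.
That's mirror, notify, publish, scan, and test — 5 in all.

5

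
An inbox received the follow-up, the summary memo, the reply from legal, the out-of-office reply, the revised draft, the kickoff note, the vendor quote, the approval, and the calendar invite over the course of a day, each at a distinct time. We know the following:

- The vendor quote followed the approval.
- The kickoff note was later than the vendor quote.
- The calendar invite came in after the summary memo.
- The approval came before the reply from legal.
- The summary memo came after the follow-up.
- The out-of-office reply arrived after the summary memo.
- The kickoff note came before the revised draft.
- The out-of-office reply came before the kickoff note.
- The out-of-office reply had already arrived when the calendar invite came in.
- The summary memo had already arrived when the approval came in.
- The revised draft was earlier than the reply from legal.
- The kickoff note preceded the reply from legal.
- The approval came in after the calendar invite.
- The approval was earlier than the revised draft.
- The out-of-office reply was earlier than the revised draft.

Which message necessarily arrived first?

The follow-up has a chain of constraints placing it before every other message, so the follow-up must be first.

the follow-up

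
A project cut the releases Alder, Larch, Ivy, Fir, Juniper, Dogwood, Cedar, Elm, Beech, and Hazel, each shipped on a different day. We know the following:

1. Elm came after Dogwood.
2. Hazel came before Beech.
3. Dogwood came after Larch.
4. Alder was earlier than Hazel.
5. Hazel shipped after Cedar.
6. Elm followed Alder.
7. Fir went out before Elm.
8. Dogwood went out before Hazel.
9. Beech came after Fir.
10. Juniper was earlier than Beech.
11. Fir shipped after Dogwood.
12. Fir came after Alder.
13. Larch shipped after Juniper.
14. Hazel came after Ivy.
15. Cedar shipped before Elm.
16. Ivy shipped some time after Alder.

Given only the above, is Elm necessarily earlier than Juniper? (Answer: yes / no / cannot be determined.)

no

Tracing the constraints gives Juniper → Larch → Dogwood → Elm, so Juniper must come before Elm.
That means Elm cannot be before Juniper.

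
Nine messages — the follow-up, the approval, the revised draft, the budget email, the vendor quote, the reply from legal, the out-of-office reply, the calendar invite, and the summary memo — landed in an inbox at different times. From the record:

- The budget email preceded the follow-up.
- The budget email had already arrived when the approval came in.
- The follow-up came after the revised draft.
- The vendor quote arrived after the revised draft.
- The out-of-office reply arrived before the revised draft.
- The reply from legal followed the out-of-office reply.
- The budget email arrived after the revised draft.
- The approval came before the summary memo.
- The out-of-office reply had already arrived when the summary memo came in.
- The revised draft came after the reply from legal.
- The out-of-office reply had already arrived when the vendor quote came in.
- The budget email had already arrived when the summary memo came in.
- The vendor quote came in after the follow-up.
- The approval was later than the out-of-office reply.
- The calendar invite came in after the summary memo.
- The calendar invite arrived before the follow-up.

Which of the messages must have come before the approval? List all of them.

Directly stated before the approval: the budget email and the out-of-office reply.
The reply from legal reaches the approval via the reply from legal → the revised draft → the budget email → the approval.
The revised draft reaches the approval via the revised draft → the budget email → the approval.
No chain forces the summary memo (or any of the others) ahead of the approval.

the budget email, the out-of-office reply, the reply from legal, the revised draft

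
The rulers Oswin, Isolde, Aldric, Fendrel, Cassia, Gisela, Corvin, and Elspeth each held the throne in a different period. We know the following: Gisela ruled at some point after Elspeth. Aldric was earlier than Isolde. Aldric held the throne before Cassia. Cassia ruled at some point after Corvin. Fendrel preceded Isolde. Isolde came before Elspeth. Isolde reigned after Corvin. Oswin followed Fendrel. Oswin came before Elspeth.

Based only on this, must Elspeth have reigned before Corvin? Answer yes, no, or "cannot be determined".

no

Tracing the constraints gives Corvin → Isolde → Elspeth, so Corvin must come before Elspeth.
That means Elspeth cannot be before Corvin.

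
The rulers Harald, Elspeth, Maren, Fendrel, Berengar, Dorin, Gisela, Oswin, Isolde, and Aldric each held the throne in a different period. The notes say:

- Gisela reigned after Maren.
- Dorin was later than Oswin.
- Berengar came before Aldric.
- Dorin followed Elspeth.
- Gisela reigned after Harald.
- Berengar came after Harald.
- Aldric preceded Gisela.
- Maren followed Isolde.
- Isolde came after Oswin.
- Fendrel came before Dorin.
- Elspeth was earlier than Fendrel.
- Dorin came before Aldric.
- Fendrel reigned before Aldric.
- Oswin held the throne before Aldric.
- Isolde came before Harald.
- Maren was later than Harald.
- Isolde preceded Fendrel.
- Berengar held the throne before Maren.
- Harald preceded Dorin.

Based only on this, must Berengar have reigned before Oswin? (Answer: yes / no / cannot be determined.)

no

Tracing the constraints gives Oswin → Isolde → Harald → Berengar, so Oswin must come before Berengar.
That means Berengar cannot be before Oswin.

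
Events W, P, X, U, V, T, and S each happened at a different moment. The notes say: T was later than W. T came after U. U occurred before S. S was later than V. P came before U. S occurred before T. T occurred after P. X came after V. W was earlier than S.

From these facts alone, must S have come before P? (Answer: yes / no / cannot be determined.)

no

Tracing the constraints gives P → U → S, so P must come before S.
That means S cannot be before P.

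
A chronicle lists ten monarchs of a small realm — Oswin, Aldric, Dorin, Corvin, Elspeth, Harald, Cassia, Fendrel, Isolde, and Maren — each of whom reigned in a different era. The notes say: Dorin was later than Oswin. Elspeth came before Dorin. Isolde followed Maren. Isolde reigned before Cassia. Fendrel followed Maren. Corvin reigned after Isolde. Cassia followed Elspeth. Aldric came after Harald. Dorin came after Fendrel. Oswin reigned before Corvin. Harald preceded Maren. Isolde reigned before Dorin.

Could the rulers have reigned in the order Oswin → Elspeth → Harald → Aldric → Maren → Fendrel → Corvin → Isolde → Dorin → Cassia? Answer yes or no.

no

The constraints require Isolde before Corvin, but in the proposed sequence Corvin appears ahead of Isolde. That one violation is enough.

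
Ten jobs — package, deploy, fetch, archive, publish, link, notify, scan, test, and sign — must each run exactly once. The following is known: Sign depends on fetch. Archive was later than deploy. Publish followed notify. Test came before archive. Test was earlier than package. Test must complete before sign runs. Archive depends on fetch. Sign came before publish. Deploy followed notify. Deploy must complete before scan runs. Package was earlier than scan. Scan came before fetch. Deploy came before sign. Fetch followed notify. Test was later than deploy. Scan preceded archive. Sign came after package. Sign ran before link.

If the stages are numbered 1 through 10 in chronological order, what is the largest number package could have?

Package must come before archive, fetch, link, publish, scan, and sign — 6 stages forced after it.
Everything else can be placed before package in some valid order, so package can sit as late as position 10 − 6 = 4.

4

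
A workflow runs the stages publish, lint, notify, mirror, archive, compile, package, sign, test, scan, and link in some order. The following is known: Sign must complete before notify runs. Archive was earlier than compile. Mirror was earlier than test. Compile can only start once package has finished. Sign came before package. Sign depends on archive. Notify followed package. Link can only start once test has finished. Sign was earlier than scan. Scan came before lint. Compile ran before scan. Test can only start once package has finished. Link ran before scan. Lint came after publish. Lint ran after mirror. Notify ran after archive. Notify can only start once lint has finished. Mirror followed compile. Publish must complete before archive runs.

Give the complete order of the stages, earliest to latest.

publish, archive, sign, package, compile, mirror, test, link, scan, lint, notify

The constraints fix every adjacent pair, so only one ordering works:
publish → archive → sign → package → compile → mirror → test → link → scan → lint → notify.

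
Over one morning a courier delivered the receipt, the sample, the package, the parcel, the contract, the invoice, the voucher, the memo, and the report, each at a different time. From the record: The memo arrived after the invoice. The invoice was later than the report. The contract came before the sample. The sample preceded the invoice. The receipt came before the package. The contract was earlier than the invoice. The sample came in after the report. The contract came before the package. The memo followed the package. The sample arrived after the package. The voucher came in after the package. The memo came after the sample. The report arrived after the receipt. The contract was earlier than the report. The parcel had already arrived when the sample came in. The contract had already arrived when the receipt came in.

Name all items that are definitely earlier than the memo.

Directly stated before the memo: the invoice, the package, and the sample.
The contract reaches the memo via the contract → the invoice → the memo.
The parcel reaches the memo via the parcel → the sample → the memo.
The receipt reaches the memo via the receipt → the package → the memo.
Likewise the report reaches the memo by chaining the stated constraints.
No chain forces the voucher ahead of the memo.

the contract, the invoice, the package, the parcel, the receipt, the report, the sample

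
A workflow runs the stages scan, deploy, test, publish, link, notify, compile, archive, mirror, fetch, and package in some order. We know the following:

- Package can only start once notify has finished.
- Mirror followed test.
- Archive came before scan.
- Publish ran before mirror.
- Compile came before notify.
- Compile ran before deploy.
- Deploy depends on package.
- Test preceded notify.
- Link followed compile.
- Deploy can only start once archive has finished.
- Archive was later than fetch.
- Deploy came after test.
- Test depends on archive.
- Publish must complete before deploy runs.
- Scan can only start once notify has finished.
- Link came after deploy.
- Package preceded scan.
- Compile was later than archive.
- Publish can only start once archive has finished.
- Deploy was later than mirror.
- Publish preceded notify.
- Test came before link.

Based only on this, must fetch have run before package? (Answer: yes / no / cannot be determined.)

Chain the constraints: fetch → archive → test → notify → package. Each link is directly stated, so fetch comes before package.

yes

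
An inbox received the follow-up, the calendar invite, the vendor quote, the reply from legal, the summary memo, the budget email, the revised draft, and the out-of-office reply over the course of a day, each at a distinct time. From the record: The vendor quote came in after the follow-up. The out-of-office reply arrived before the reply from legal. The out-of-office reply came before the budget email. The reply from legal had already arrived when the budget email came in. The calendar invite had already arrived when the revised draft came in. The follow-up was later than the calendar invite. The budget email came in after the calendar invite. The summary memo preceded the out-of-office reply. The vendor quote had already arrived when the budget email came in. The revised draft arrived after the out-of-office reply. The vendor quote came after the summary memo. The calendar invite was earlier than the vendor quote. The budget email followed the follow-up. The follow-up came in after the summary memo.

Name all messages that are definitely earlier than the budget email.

Directly stated before the budget email: the calendar invite, the follow-up, the out-of-office reply, the reply from legal, and the vendor quote.
The summary memo reaches the budget email via the summary memo → the follow-up → the budget email.
No chain forces the revised draft ahead of the budget email.

the calendar invite, the follow-up, the out-of-office reply, the reply from legal, the summary memo, the vendor quote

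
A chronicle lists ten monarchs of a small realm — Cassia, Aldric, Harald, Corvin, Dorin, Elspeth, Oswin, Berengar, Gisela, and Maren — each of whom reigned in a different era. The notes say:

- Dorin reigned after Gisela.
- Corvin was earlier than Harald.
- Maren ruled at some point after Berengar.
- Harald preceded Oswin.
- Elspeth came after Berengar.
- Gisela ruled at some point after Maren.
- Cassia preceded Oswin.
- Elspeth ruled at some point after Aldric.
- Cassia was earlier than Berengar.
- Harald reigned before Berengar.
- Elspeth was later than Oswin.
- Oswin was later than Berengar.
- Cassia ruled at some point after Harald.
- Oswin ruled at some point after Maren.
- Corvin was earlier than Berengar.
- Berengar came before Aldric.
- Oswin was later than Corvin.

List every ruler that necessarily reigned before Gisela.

Berengar, Cassia, Corvin, Harald, Maren

Directly stated before Gisela: Maren.
Berengar reaches Gisela via Berengar → Maren → Gisela.
Cassia reaches Gisela via Cassia → Berengar → Maren → Gisela.
Corvin reaches Gisela via Corvin → Berengar → Maren → Gisela.
Likewise Harald reaches Gisela by chaining the stated constraints.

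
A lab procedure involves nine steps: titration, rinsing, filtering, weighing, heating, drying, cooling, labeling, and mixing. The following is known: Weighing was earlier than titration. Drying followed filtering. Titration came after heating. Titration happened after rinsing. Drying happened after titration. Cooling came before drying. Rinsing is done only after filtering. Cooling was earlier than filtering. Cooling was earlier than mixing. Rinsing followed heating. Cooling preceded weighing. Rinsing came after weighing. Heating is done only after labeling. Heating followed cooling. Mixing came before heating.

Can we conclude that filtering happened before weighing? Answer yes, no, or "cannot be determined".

No chain of stated constraints runs from filtering to weighing, and none runs from weighing to filtering either.
So the relative order of filtering and weighing is not fixed by the given facts.

cannot be determined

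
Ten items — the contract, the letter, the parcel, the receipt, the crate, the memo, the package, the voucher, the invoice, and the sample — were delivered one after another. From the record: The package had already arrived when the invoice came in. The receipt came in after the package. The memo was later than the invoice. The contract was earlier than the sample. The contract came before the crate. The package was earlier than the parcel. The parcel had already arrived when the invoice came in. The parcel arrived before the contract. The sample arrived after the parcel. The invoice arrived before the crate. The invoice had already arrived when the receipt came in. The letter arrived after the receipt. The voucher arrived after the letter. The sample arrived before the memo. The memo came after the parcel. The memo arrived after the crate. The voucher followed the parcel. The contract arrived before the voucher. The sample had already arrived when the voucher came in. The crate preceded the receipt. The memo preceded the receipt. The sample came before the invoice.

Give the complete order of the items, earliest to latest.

The constraints fix every adjacent pair, so only one ordering works:
the package → the parcel → the contract → the sample → the invoice → the crate → the memo → the receipt → the letter → the voucher.

the package, the parcel, the contract, the sample, the invoice, the crate, the memo, the receipt, the letter, the voucher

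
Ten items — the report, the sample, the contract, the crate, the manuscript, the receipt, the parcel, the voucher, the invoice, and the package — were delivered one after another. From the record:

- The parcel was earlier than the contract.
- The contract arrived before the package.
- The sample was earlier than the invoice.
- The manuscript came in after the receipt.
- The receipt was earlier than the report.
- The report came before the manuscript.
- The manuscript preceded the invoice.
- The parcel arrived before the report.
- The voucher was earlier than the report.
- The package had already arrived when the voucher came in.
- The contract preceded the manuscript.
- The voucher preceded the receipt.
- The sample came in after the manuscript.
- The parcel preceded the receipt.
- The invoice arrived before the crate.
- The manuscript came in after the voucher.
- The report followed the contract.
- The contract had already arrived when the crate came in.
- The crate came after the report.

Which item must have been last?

the crate

Every other item has a chain of constraints placing it before the crate, so the crate is last.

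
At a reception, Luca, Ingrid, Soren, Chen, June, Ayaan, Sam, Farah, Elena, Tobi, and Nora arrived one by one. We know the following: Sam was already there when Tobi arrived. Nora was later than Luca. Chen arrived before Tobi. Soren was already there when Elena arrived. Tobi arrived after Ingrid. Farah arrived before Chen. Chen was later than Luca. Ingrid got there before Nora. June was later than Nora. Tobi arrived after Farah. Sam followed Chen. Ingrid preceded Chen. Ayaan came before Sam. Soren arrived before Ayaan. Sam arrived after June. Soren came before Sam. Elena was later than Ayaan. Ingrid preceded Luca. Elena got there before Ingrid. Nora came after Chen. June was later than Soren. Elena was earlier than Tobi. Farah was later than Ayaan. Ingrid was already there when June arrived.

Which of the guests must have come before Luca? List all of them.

Directly stated before Luca: Ingrid.
Ayaan reaches Luca via Ayaan → Elena → Ingrid → Luca.
Elena reaches Luca via Elena → Ingrid → Luca.
Soren reaches Luca via Soren → Elena → Ingrid → Luca.
No chain forces Nora (or any of the others) ahead of Luca.

Ayaan, Elena, Ingrid, Soren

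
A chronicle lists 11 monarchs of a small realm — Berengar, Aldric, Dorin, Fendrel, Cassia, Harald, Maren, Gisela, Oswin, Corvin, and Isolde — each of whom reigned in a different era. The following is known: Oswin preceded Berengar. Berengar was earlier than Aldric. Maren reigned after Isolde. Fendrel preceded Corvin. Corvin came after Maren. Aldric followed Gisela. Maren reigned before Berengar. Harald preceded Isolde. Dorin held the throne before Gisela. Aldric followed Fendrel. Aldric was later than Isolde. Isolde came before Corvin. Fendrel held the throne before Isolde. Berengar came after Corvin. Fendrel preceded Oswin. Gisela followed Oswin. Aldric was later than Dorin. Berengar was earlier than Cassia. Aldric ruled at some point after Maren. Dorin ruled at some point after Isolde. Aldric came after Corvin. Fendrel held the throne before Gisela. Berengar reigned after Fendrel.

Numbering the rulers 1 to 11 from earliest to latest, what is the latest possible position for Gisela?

Gisela must come before Aldric — 1 ruler forced after them.
Everything else can be placed before Gisela in some valid order, so Gisela can sit as late as position 11 − 1 = 10.

10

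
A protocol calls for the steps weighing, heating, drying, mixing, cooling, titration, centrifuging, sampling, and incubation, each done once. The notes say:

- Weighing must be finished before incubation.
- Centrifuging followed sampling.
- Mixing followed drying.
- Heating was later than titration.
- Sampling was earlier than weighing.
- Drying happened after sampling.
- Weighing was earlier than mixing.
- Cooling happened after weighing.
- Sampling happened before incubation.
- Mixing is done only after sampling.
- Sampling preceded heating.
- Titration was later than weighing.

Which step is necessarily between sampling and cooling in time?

weighing

Tracing the constraints gives sampling → weighing → cooling, so weighing sits after sampling and before cooling.
No other step is forced both after sampling and before cooling.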